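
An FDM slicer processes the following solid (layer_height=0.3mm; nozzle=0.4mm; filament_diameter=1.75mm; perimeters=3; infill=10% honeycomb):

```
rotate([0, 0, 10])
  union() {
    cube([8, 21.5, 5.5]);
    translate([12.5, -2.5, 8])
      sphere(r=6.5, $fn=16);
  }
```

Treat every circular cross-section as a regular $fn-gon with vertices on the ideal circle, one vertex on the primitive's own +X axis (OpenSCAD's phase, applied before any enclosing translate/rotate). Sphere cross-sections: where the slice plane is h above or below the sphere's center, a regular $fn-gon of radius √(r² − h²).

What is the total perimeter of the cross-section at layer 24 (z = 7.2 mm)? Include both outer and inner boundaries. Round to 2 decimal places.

At z = 7.2 mm: the cube is not intersected at this z (z outside [0, 5.5]); the sphere at (12.5, -2.5): section is a regular 16-gon, circumradius = √(r²−h²) = √(6.5²−0.8²) = 6.451 (perimeter = 2·16·6.451·sin(180°/16) = 40.27 mm); Taking the union: only the r=6.5 sphere at (12.5, -2.5) is present, so the union is just that shape — boundary = 40.27 mm; (rotated 10° about Z; rotation is an isometry so areas/perimeters/island counts are preserved). Overall, the cross-section is a single solid region. Total boundary length (outer) = 40.27 mm.

40.27 mm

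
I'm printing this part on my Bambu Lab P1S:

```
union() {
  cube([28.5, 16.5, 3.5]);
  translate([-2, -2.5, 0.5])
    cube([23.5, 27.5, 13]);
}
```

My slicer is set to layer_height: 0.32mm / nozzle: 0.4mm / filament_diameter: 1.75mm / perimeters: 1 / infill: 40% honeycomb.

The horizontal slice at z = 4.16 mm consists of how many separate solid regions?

1

At z = 4.16 mm: the cube is absent (z outside [0, 3.5]); the cube at (-2, -2.5) is present — its section is the full 23.5×27.5 rectangle; Merging all regions: only the 23.5×27.5 cube at (-2, -2.5) is present, so the union is just that shape — 1 connected region. The result has 1 disconnected region.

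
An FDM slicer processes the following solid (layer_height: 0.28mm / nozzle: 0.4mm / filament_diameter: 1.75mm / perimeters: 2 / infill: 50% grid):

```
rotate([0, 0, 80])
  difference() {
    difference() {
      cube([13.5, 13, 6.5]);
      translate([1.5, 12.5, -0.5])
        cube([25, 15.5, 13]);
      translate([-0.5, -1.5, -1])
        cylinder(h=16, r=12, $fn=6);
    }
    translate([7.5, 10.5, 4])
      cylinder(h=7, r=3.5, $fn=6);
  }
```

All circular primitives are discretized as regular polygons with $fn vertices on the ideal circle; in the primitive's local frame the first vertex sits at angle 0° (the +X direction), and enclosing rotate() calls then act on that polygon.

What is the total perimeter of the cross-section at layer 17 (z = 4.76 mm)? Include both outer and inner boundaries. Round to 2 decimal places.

55.24 mm

At z = 4.76 mm: the 13.5×13 cube contributes its full rectangle (perimeter 53.00 mm); the 25×15.5 cube at (1.5, 12.5) contributes its full rectangle (perimeter 81.00 mm); the r=12 cylinder at (-0.5, -1.5) contributes a regular 6-gon of circumradius 12 (perimeter = 2·6·12.000·sin(180°/6) = 72.00 mm); Subtracting the remaining from the first: starting from the 13.5×13 cube, the 25×15.5 cube at (1.5, 12.5) partially overlaps it — only the 6.00 mm² overlap (of its 387.50 mm²) is removed, clipping the outline; the r=12 cylinder at (-0.5, -1.5) partially overlaps it — only the 71.73 mm² overlap (of its 374.12 mm²) is removed, clipping the outline — boundary = 49.24 mm; the cylinder at (7.5, 10.5): section is a regular 6-gon, circumradius r=3.5 (perimeter = 2·6·3.500·sin(180°/6) = 21.00 mm); Subtracting the remaining from the first: starting from that combined region, the r=3.5 cylinder at (7.5, 10.5) partially overlaps it — only the 26.79 mm² overlap (of its 31.83 mm²) is removed, clipping the outline — boundary = 55.24 mm; (rotated 80° about Z; rotation is an isometry so areas/perimeters/island counts are preserved). Overall, the cross-section has 2 separate islands. Total boundary length (outer) = 55.24 mm.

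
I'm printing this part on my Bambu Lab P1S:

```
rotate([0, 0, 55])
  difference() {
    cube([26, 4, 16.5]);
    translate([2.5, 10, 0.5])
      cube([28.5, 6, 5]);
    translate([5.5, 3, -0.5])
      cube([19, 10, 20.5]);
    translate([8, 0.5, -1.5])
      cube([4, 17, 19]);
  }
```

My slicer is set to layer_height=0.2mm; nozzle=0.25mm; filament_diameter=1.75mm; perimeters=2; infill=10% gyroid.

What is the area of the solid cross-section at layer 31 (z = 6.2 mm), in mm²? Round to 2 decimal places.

75.00 mm²

At z = 6.2 mm: the cube (footprint 26×4) is included at this height (area 104.00 mm²); the cube at (2.5, 10) does not reach this height (z outside [0.5, 5.5]); the cube at (5.5, 3) (footprint 19×10) is included at this height (area 190.00 mm²); the 4×17 cube at (8, 0.5) contributes its full rectangle (area 68.00 mm²); Taking the first minus the rest: starting from the 26×4 cube (104.00 mm²), the 19×10 cube at (5.5, 3) partially overlaps it — only the 19.00 mm² overlap (of its 190.00 mm²) is removed, clipping the outline; the 4×17 cube at (8, 0.5) partially overlaps it — only the 10.00 mm² overlap (of its 68.00 mm²) is removed, clipping the outline — area = 75.00 mm²; (rotated 55° about Z; rotation is an isometry so areas/perimeters/island counts are preserved). Overall, the cross-section is a single solid region. Net area = 75.00 mm².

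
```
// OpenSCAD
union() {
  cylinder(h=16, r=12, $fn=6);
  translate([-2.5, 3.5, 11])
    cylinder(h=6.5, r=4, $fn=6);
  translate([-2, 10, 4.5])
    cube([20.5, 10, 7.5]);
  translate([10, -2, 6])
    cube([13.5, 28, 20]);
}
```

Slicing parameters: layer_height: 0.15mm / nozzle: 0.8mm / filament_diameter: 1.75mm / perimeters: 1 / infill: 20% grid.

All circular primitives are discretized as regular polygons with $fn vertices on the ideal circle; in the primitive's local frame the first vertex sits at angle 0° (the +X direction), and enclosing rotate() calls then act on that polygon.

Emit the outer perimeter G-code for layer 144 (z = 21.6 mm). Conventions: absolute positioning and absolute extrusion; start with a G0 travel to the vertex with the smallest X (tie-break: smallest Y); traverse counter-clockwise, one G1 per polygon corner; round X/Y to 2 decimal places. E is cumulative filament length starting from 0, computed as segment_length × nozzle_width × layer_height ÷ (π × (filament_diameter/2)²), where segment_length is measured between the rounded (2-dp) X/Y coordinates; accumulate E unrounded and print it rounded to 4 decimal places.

At z = 21.6 mm: the cylinder does not reach this height (z outside [0, 16]); the cylinder at (-2.5, 3.5) is absent (z outside [11, 17.5]); the cube at (-2, 10) is absent (z outside [4.5, 12]); the cube at (10, -2) is present — its section is the full 13.5×28 rectangle; Combining (union): only the 13.5×28 cube at (10, -2) is present, so the union is just that shape — 1 connected region. The outline is a single polygon with 4 vertices. Extrusion per mm of travel: 0.8 × 0.15 / (π × 0.875²) = 0.049890. Accumulating E over each segment gives final E = 4.1409.

G0 X10.00 Y-2.00 Z21.60
G1 X23.50 Y-2.00 E0.6735
G1 X23.50 Y26.00 E2.0704
G1 X10.00 Y26.00 E2.7440
G1 X10.00 Y-2.00 E4.1409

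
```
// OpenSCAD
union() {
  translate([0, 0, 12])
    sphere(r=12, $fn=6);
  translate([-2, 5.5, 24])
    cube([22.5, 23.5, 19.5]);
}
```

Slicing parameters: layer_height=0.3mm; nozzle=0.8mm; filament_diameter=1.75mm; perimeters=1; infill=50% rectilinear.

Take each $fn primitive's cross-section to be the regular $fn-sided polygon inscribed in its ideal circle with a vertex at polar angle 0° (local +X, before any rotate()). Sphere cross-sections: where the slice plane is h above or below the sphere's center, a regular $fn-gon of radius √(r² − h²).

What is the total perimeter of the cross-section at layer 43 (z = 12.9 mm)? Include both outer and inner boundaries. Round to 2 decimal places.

At z = 12.9 mm: the r=12 sphere contributes a regular 6-gon of circumradius √(12²−0.9²) = 11.966 (perimeter = 2·6·11.966·sin(180°/6) = 71.80 mm); the cube at (-2, 5.5) is not intersected at this z (z outside [24, 43.5]); Taking the union: only the r=12 sphere is present, so the union is just that shape — boundary = 71.80 mm. Overall, the cross-section is a single solid region. Total boundary length (outer) = 71.80 mm.

71.80 mm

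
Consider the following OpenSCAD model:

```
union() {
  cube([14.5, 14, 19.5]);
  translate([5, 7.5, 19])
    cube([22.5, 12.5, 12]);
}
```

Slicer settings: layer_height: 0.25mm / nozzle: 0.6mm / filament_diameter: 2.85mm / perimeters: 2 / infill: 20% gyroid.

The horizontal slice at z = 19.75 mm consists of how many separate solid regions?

1

At z = 19.75 mm: the cube is not intersected at this z (z outside [0, 19.5]); the cube at (5, 7.5) is present — its section is the full 22.5×12.5 rectangle; Taking the union: only the 22.5×12.5 cube at (5, 7.5) is present, so the union is just that shape — 1 connected region. The result has 1 disconnected region.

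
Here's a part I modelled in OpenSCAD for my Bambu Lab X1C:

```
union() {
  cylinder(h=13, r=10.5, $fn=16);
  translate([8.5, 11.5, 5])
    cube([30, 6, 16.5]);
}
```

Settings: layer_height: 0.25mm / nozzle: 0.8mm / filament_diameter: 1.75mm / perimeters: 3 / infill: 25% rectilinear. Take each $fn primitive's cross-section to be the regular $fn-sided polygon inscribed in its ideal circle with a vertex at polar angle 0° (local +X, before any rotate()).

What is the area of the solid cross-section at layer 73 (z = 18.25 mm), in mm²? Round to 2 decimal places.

At z = 18.25 mm: the cylinder is not intersected at this z (z outside [0, 13]); the 30×6 cube at (8.5, 11.5) contributes its full rectangle (area 180.00 mm²); Merging all regions: only the 30×6 cube at (8.5, 11.5) is present, so the union is just that shape — area = 180.00 mm². Overall, the cross-section is a single solid region. Net area = 180.00 mm².

180.00 mm²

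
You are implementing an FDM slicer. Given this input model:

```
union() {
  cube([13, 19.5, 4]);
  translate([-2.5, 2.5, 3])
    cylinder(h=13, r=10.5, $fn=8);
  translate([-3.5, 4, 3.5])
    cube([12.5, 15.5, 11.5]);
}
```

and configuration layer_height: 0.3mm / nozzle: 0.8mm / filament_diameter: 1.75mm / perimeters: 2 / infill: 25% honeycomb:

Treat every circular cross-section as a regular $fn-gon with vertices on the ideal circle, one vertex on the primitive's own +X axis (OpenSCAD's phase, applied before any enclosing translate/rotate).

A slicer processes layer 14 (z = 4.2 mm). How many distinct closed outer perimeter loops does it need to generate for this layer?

At z = 4.2 mm: the cube does not reach this height (z outside [0, 4]); the r=10.5 cylinder at (-2.5, 2.5) contributes a regular 8-gon of circumradius 10.5; the cube at (-3.5, 4) is present — its section is the full 12.5×15.5 rectangle; Taking the union: the regions partially overlap (shared area 71.47 mm²), so overlapping operands fuse into one piece — 1 connected region. The result has 1 disconnected region.

1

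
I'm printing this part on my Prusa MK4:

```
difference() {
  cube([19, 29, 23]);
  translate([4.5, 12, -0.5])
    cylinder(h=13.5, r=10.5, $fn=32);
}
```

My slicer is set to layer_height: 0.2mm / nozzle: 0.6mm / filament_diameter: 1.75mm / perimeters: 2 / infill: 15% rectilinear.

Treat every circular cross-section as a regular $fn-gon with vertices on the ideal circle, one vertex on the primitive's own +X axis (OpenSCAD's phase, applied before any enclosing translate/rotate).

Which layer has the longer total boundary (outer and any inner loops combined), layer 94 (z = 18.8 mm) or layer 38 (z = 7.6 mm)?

layer 38 (z = 7.6 mm)

Layer 94 (z = 18.8): the cube (footprint 19×29) is included at this height (perimeter 96.00 mm); the cylinder at (4.5, 12) is absent (z outside [-0.5, 13]); Subtracting the remaining from the first: none of the subtracted shapes is present at this height, so the 19×29 cube is unchanged — boundary = 96.00 mm. So its perimeter = 96.00 mm. Layer 38 (z = 7.6): the cube is present — its section is the full 19×29 rectangle (perimeter 96.00 mm); the cylinder at (4.5, 12): section is a regular 32-gon, circumradius r=10.5 (perimeter = 2·32·10.500·sin(180°/32) = 65.87 mm); Subtracting the remaining from the first: starting from the 19×29 cube, the r=10.5 cylinder at (4.5, 12) partially overlaps it — only the 263.29 mm² overlap (of its 344.14 mm²) is removed, clipping the outline — boundary = 119.37 mm. So its perimeter = 119.37 mm. Layer 38 is larger (119.37 vs 96.00 mm).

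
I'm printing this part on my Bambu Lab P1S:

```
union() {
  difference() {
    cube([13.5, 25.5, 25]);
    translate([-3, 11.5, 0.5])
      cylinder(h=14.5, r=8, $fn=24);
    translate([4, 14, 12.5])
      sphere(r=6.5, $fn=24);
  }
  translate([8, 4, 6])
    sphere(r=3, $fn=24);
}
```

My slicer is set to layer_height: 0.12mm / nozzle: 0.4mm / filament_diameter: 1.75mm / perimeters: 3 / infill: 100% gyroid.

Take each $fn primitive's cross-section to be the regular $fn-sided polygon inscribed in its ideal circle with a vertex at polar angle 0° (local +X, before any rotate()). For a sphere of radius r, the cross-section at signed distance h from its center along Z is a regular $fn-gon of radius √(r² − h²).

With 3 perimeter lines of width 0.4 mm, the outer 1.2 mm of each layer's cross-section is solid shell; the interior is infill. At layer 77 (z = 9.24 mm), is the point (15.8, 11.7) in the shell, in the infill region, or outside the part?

At z = 9.24 mm: the cube (footprint 13.5×25.5) is included at this height; the r=8 cylinder at (-3, 11.5) contributes a regular 24-gon of circumradius 8; the r=6.5 sphere at (4, 14) slices to a regular 24-gon of circumradius 5.623 (√(r²−h²) with h=3.26 from center); Taking the first minus the rest: starting from the 13.5×25.5 cube, the r=8 cylinder at (-3, 11.5) partially overlaps it — only the 52.82 mm² overlap (of its 198.77 mm²) is removed, clipping the outline; the r=6.5 sphere at (4, 14) partially overlaps it — only the 50.99 mm² overlap (of its 98.21 mm²) is removed, clipping the outline — 1 connected region; the sphere at (8, 4) is absent (|z−center|=3.240 > r=3); Taking the union: only that combined region is present, so the union is just that shape — 1 connected region. Overall, the cross-section is a single solid region. The nearest boundary edge runs (13.50, 25.50)→(13.50, 0.00); distance from the point to it = 2.30 mm. The point is not inside any of the regions above, so it lies outside the cross-section (2.30 mm from the nearest boundary).

outside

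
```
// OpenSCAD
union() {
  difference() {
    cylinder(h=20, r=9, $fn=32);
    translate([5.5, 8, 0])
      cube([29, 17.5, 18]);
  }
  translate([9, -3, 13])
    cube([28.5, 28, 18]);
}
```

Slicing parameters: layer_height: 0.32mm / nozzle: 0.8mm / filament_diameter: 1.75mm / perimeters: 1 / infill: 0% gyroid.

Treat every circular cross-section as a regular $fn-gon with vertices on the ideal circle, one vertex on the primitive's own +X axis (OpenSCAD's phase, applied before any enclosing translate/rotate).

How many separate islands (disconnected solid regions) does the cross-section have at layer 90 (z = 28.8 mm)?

At z = 28.8 mm: the cylinder does not reach this height (z outside [0, 20]); the cube at (5.5, 8) is not intersected at this z (z outside [0, 18]); Subtracting the remaining from the first: the first operand is absent here, so nothing remains; the cube at (9, -3) (footprint 28.5×28) is included at this height; Combining (union): only the 28.5×28 cube at (9, -3) is present, so the union is just that shape — 1 connected region. Overall, the cross-section is a single solid region. Island count = 1.

1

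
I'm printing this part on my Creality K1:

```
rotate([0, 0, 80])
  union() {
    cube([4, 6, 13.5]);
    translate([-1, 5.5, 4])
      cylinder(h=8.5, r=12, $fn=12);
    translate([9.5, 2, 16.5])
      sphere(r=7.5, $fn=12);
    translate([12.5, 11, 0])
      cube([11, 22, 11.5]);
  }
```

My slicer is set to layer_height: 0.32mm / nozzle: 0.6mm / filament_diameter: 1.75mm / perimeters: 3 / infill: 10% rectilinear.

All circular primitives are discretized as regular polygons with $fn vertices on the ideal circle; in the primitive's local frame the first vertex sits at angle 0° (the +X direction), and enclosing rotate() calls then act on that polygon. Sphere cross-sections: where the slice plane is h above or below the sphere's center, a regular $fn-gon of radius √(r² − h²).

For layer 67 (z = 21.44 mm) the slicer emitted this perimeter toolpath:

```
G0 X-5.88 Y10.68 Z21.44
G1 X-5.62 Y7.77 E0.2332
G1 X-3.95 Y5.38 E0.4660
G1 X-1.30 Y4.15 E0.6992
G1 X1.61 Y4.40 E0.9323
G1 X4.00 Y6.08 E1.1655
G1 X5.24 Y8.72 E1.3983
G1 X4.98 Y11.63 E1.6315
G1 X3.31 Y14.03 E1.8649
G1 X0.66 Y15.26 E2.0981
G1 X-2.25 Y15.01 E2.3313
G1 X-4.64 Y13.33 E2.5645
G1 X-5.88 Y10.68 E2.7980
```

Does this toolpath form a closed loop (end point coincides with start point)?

yes

Start point (G0): (-5.88, 10.68). End point (last G1): the path returns to the start — closed.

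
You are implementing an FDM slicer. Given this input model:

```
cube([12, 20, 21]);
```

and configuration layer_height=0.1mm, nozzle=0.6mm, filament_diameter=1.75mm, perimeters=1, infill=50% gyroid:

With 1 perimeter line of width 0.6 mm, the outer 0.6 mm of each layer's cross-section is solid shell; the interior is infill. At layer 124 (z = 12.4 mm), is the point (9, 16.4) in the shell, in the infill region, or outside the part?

At z = 12.4 mm: the 12×20 cube contributes its full rectangle. Overall, the cross-section is a single solid region. The nearest boundary edge runs (12.00, 0.00)→(12.00, 20.00); distance from the point to it = 3.00 mm. The point is inside the cross-section and 3.00 mm from the nearest boundary — more than the 0.6 mm shell width (1 × 0.6), so it's in the infill interior.

infill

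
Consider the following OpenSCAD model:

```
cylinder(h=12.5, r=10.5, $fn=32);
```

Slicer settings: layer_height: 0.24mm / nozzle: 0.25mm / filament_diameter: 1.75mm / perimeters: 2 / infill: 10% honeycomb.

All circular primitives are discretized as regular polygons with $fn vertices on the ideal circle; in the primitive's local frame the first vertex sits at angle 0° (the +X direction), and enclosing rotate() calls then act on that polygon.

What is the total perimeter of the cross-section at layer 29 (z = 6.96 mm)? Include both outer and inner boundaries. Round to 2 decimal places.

65.87 mm

At z = 6.96 mm: the cylinder: section is a regular 32-gon, circumradius r=10.5 (perimeter = 2·32·10.500·sin(180°/32) = 65.87 mm). Overall, the cross-section is a single solid region. Total boundary length (outer) = 65.87 mm.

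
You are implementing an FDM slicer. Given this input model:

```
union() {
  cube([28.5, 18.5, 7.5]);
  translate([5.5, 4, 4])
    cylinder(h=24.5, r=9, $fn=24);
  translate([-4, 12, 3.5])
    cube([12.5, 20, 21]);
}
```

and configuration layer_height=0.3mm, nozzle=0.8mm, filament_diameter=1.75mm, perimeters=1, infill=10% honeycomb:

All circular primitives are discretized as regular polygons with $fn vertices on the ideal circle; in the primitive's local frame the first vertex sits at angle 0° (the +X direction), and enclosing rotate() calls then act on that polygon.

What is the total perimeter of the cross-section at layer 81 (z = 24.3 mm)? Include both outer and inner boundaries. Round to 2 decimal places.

106.73 mm

At z = 24.3 mm: the cube is not intersected at this z (z outside [0, 7.5]); the r=9 cylinder at (5.5, 4) gives a regular 24-gon of circumradius 9 (constant along its height) (perimeter = 2·24·9.000·sin(180°/24) = 56.39 mm); the 12.5×20 cube at (-4, 12) contributes its full rectangle (perimeter 65.00 mm); Combining (union): the regions partially overlap (shared area 4.90 mm²), so the edge portions inside another operand are dropped and the merged outline is re-measured after clipping — boundary = 106.73 mm. Overall, the cross-section is a single solid region. Total boundary length (outer) = 106.73 mm.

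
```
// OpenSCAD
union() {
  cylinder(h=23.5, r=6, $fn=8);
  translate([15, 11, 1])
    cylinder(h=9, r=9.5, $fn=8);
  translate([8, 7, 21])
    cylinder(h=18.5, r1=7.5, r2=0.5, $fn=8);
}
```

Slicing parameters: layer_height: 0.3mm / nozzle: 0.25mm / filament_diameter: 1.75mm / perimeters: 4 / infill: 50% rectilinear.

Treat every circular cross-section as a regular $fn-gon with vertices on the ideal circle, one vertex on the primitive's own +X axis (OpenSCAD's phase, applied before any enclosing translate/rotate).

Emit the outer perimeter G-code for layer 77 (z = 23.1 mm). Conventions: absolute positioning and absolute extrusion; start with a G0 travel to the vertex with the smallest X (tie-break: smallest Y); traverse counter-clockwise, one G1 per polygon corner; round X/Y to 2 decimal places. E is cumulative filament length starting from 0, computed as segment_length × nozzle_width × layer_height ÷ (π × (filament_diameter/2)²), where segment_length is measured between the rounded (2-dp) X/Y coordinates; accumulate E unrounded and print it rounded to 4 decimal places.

At z = 23.1 mm: the r=6 cylinder gives a regular 8-gon of circumradius 6 (constant along its height); the cylinder at (15, 11) is absent (z outside [1, 10]); the cone at (8, 7) contributes a regular 8-gon of circumradius 6.705 (interpolated between r1=7.5 and r2=0.5 at t=0.114); Combining (union): the regions partially overlap (shared area 5.21 mm²), so overlapping operands fuse into one piece — 1 connected region. The outline is a single polygon with 16 vertices. Extrusion per mm of travel: 0.25 × 0.3 / (π × 0.875²) = 0.031181. Accumulating E over each segment gives final E = 2.0836.

G0 X-6.00 Y0.00 Z23.10
G1 X-4.24 Y-4.24 E0.1431
G1 X0.00 Y-6.00 E0.2863
G1 X4.24 Y-4.24 E0.4294
G1 X6.00 Y0.00 E0.5726
G1 X5.44 Y1.36 E0.6184
G1 X8.00 Y0.29 E0.7050
G1 X12.74 Y2.26 E0.8650
G1 X14.71 Y7.00 E1.0251
G1 X12.74 Y11.74 E1.1851
G1 X8.00 Y13.71 E1.3452
G1 X3.26 Y11.74 E1.5052
G1 X1.29 Y7.00 E1.6653
G1 X2.06 Y5.15 E1.7278
G1 X0.00 Y6.00 E1.7973
G1 X-4.24 Y4.24 E1.9404
G1 X-6.00 Y0.00 E2.0836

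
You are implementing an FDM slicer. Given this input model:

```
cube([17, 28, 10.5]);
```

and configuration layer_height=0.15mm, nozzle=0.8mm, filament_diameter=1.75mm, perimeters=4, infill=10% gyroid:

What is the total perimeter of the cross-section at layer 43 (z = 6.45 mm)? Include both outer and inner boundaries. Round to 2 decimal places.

90.00 mm

At z = 6.45 mm: the cube (footprint 17×28) is included at this height (perimeter 90.00 mm). Overall, the cross-section is a single solid region. Total boundary length (outer) = 90.00 mm.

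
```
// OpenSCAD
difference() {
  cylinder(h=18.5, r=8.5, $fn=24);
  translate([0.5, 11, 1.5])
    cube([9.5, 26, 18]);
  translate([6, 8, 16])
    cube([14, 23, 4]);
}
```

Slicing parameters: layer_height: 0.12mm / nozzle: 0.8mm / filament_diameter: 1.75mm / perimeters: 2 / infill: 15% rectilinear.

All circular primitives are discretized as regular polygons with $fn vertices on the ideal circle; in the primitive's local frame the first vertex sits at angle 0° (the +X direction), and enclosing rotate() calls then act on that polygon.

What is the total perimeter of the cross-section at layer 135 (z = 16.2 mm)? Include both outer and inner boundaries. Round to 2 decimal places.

At z = 16.2 mm: the r=8.5 cylinder contributes a regular 24-gon of circumradius 8.5 (perimeter = 2·24·8.500·sin(180°/24) = 53.25 mm); the cube at (0.5, 11) is present — its section is the full 9.5×26 rectangle (perimeter 71.00 mm); the 14×23 cube at (6, 8) contributes its full rectangle (perimeter 74.00 mm); Taking the first minus the rest: starting from the r=8.5 cylinder, the 9.5×26 cube at (0.5, 11) misses the remaining region (no effect); the 14×23 cube at (6, 8) misses the remaining region (no effect) — boundary = 53.25 mm. Overall, the cross-section is a single solid region. Total boundary length (outer) = 53.25 mm.

53.25 mm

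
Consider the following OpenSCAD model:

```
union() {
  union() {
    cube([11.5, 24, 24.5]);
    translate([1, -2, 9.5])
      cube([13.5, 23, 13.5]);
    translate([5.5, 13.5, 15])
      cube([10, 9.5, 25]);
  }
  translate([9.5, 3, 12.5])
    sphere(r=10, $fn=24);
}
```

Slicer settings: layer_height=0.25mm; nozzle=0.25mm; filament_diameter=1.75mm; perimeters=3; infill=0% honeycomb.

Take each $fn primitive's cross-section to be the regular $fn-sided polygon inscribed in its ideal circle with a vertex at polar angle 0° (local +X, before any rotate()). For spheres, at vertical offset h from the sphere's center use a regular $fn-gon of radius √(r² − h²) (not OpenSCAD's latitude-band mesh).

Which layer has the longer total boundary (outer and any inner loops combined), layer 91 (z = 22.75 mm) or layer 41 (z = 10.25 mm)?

layer 41 (z = 10.25 mm)

Layer 91 (z = 22.75): the 11.5×24 cube contributes its full rectangle (perimeter 71.00 mm); the cube at (1, -2) (footprint 13.5×23) is included at this height (perimeter 73.00 mm); the 10×9.5 cube at (5.5, 13.5) contributes its full rectangle (perimeter 39.00 mm); Taking the union: the regions partially overlap (shared area 300.00 mm²), so the edge portions inside another operand are dropped and the merged outline is re-measured after clipping — boundary = 83.00 mm; the sphere at (9.5, 3) is absent (|z−center|=10.250 > r=10); Merging all regions: only that combined region is present, so the union is just that shape — boundary = 83.00 mm. So its perimeter = 83.00 mm. Layer 41 (z = 10.25): the 11.5×24 cube contributes its full rectangle (perimeter 71.00 mm); the cube at (1, -2) is present — its section is the full 13.5×23 rectangle (perimeter 73.00 mm); the cube at (5.5, 13.5) is absent (z outside [15, 40]); Merging all regions: the regions partially overlap (shared area 220.50 mm²), so the edge portions inside another operand are dropped and the merged outline is re-measured after clipping — boundary = 81.00 mm; the sphere at (9.5, 3): section is a regular 24-gon, circumradius = √(r²−h²) = √(10²−2.25²) = 9.744 (perimeter = 2·24·9.744·sin(180°/24) = 61.05 mm); Taking the union: the regions partially overlap (shared area 190.05 mm²), so the edge portions inside another operand are dropped and the merged outline is re-measured after clipping — boundary = 89.07 mm. So its perimeter = 89.07 mm. Layer 41 is larger (89.07 vs 83.00 mm).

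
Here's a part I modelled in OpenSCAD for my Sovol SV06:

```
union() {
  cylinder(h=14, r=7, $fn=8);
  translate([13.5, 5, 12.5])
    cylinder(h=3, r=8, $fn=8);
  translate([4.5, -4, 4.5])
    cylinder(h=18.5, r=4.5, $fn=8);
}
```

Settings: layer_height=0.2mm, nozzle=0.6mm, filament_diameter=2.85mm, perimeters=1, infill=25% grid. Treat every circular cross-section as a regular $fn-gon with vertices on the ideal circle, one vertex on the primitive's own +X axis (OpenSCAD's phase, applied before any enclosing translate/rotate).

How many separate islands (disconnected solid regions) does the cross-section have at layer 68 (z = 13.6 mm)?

2

At z = 13.6 mm: the cylinder: section is a regular 8-gon, circumradius r=7; the r=8 cylinder at (13.5, 5) gives a regular 8-gon of circumradius 8 (constant along its height); the cylinder at (4.5, -4): section is a regular 8-gon, circumradius r=4.5; Combining (union): the regions partially overlap (shared area 29.38 mm²), so overlapping operands fuse into one piece — 2 connected regions. Overall, the cross-section has 2 separate islands. Island count = 2.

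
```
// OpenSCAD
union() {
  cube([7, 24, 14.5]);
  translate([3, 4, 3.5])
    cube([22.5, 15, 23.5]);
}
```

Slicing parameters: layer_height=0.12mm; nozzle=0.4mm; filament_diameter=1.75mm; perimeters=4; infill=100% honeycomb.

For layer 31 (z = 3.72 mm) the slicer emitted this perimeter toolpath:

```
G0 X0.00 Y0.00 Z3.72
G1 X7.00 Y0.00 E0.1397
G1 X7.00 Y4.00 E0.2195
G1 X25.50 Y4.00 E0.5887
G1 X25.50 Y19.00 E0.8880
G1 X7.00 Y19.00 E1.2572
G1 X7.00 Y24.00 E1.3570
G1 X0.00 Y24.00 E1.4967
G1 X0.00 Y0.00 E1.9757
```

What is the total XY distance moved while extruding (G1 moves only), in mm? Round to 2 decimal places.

Sum the Euclidean lengths of each G1 segment: total = 99.00 mm.

99.00 mm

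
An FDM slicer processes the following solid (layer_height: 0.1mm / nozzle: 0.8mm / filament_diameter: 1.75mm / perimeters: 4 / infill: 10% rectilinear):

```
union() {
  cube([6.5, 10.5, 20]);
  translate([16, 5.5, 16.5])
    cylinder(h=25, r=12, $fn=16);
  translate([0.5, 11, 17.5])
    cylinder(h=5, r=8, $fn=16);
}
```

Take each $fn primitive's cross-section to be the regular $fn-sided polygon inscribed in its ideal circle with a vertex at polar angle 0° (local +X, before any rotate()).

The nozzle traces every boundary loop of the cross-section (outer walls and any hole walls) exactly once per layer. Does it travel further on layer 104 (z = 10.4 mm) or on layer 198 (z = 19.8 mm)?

Layer 104 (z = 10.4): the cube (footprint 6.5×10.5) is included at this height (perimeter 34.00 mm); the cylinder at (16, 5.5) is not intersected at this z (z outside [16.5, 41.5]); the cylinder at (0.5, 11) is not intersected at this z (z outside [17.5, 22.5]); Taking the union: only the 6.5×10.5 cube is present, so the union is just that shape — boundary = 34.00 mm. So its perimeter = 34.00 mm. Layer 198 (z = 19.8): the cube is present — its section is the full 6.5×10.5 rectangle (perimeter 34.00 mm); the r=12 cylinder at (16, 5.5) contributes a regular 16-gon of circumradius 12 (perimeter = 2·16·12.000·sin(180°/16) = 74.91 mm); the cylinder at (0.5, 11): section is a regular 16-gon, circumradius r=8 (perimeter = 2·16·8.000·sin(180°/16) = 49.94 mm); Merging all regions: the regions partially overlap (shared area 75.88 mm²), so the edge portions inside another operand are dropped and the merged outline is re-measured after clipping — boundary = 101.72 mm. So its perimeter = 101.72 mm. Layer 198 is larger (101.72 vs 34.00 mm).

layer 198 (z = 19.8 mm)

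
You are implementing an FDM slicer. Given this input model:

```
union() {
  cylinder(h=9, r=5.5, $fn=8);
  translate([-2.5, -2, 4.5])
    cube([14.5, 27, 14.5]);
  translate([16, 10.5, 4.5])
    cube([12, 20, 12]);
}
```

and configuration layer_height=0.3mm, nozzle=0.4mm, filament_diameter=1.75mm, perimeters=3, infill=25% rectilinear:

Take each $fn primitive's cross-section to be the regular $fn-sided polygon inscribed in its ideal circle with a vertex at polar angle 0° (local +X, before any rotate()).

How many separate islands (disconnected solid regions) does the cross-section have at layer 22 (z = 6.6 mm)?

At z = 6.6 mm: the r=5.5 cylinder contributes a regular 8-gon of circumradius 5.5; the cube at (-2.5, -2) (footprint 14.5×27) is included at this height; the cube at (16, 10.5) is present — its section is the full 12×20 rectangle; Taking the union: the regions partially overlap (shared area 49.02 mm²), so overlapping operands fuse into one piece — 2 connected regions. Overall, the cross-section has 2 separate islands. Island count = 2.

2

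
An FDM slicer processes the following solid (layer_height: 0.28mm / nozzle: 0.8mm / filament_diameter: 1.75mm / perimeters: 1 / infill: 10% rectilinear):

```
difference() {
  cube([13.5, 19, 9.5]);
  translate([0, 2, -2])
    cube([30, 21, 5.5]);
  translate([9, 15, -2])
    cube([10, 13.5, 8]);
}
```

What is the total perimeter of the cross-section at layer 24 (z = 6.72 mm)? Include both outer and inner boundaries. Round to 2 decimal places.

At z = 6.72 mm: the cube is present — its section is the full 13.5×19 rectangle (perimeter 65.00 mm); the cube at (0, 2) is absent (z outside [-2, 3.5]); the cube at (9, 15) is not intersected at this z (z outside [-2, 6]); After the difference (first − rest): none of the subtracted shapes is present at this height, so the 13.5×19 cube is unchanged — boundary = 65.00 mm. Overall, the cross-section is a single solid region. Total boundary length (outer) = 65.00 mm.

65.00 mm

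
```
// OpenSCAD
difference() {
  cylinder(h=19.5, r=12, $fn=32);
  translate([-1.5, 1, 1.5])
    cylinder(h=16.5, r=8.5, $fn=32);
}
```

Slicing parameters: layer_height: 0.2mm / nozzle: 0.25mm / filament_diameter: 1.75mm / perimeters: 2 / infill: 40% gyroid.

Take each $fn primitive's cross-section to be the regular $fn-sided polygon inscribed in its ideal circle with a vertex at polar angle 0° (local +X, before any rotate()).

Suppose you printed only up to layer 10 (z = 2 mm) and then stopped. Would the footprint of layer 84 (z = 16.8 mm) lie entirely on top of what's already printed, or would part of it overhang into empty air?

Compare the two slices. At z = 2: the r=12 cylinder gives a regular 32-gon of circumradius 12 (constant along its height) (area = (32/2)·12.000²·sin(360°/32) = 449.49 mm²); the r=8.5 cylinder at (-1.5, 1) contributes a regular 32-gon of circumradius 8.5 (area = (32/2)·8.500²·sin(360°/32) = 225.52 mm²); Subtracting the remaining from the first: starting from the r=12 cylinder (449.49 mm²), the r=8.5 cylinder at (-1.5, 1) lies wholly inside it (removes its full 225.52 mm² and its 53.32 mm outline becomes a hole wall) — area = 223.96 mm². At z = 16.8: the r=12 cylinder contributes a regular 32-gon of circumradius 12 (area = (32/2)·12.000²·sin(360°/32) = 449.49 mm²); the r=8.5 cylinder at (-1.5, 1) contributes a regular 32-gon of circumradius 8.5 (area = (32/2)·8.500²·sin(360°/32) = 225.52 mm²); After the difference (first − rest): starting from the r=12 cylinder (449.49 mm²), the r=8.5 cylinder at (-1.5, 1) lies wholly inside it (removes its full 225.52 mm² and its 53.32 mm outline becomes a hole wall) — area = 223.96 mm². Checking containment: the cross-section at z = 16.8 is a subset of the cross-section at z = 2.

entirely on top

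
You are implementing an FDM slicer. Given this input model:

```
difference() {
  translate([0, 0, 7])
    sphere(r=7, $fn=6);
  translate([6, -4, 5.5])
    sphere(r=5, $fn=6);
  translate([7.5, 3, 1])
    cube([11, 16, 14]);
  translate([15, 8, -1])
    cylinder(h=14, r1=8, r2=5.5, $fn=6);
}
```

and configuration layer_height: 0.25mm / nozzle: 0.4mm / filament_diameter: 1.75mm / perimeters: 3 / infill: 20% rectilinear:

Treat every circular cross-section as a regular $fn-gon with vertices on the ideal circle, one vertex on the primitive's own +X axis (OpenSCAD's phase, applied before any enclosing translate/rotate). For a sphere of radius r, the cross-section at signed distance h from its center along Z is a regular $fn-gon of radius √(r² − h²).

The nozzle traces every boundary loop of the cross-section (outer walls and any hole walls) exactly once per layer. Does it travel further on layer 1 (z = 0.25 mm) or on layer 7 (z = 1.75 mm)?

Layer 1 (z = 0.25): the r=7 sphere slices to a regular 6-gon of circumradius 1.854 (√(r²−h²) with h=6.75 from center) (perimeter = 2·6·1.854·sin(180°/6) = 11.12 mm); the sphere at (6, -4) is absent (|z−center|=5.250 > r=5); the cube at (7.5, 3) does not reach this height (z outside [1, 15]); the cone at (15, 8): at t=0.089 of its height the radius interpolates to r₁+(r₂−r₁)t = 7.777, giving a regular 6-gon of that circumradius (perimeter = 2·6·7.777·sin(180°/6) = 46.66 mm); Taking the first minus the rest: starting from the r=7 sphere, the cone at (15, 8) misses the remaining region (no effect) — boundary = 11.12 mm. So its perimeter = 11.12 mm. Layer 7 (z = 1.75): the sphere: section is a regular 6-gon, circumradius = √(r²−h²) = √(7²−5.25²) = 4.630 (perimeter = 2·6·4.630·sin(180°/6) = 27.78 mm); the r=5 sphere at (6, -4) slices to a regular 6-gon of circumradius 3.307 (√(r²−h²) with h=3.75 from center) (perimeter = 2·6·3.307·sin(180°/6) = 19.84 mm); the cube at (7.5, 3) (footprint 11×16) is included at this height (perimeter 54.00 mm); the cone at (15, 8) contributes a regular 6-gon of circumradius 7.509 (interpolated between r1=8 and r2=5.5 at t=0.196) (perimeter = 2·6·7.509·sin(180°/6) = 45.05 mm); Taking the first minus the rest: starting from the r=7 sphere, the r=5 sphere at (6, -4) misses the remaining region (no effect); the 11×16 cube at (7.5, 3) misses the remaining region (no effect); the cone at (15, 8) misses the remaining region (no effect) — boundary = 27.78 mm. So its perimeter = 27.78 mm. Layer 7 is larger (27.78 vs 11.12 mm).

layer 7 (z = 1.75 mm)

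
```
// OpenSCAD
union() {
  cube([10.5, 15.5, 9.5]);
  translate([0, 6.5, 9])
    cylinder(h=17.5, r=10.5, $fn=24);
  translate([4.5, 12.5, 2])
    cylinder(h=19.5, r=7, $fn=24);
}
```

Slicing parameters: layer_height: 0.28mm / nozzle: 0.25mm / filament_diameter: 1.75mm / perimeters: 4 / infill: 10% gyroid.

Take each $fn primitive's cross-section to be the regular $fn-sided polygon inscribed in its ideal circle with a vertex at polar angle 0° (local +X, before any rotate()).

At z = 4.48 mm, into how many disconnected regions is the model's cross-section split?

1

At z = 4.48 mm: the cube (footprint 10.5×15.5) is included at this height; the cylinder at (0, 6.5) is not intersected at this z (z outside [9, 26.5]); the r=7 cylinder at (4.5, 12.5) contributes a regular 24-gon of circumradius 7; Merging all regions: the regions partially overlap (shared area 96.22 mm²), so overlapping operands fuse into one piece — 1 connected region. The result has 1 disconnected region.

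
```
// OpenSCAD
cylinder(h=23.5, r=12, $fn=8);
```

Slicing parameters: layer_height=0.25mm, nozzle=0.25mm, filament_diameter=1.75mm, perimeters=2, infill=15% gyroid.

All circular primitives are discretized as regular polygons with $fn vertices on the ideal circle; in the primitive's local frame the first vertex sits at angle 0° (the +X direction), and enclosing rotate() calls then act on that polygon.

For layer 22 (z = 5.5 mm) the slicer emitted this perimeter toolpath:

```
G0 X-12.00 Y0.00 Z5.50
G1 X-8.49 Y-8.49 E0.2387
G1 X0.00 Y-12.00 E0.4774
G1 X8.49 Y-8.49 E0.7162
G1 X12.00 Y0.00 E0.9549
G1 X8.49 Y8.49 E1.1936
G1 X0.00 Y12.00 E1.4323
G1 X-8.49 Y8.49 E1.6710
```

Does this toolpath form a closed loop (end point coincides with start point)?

no

Start point (G0): (-12.00, 0.00). End point (last G1): the path does not return to the start — open.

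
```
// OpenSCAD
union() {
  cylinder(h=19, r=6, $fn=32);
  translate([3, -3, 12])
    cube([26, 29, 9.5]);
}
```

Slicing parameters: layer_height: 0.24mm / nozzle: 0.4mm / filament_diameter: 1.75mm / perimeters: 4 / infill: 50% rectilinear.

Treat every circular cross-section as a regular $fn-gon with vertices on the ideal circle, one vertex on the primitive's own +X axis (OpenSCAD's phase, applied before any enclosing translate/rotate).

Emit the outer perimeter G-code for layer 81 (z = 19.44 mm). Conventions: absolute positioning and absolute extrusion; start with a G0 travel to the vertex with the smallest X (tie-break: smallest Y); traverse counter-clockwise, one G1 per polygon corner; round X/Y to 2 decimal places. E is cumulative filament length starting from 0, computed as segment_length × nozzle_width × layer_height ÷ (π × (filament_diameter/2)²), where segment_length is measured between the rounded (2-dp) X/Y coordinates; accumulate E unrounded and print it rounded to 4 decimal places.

At z = 19.44 mm: the cylinder is absent (z outside [0, 19]); the cube at (3, -3) (footprint 26×29) is included at this height; Merging all regions: only the 26×29 cube at (3, -3) is present, so the union is just that shape — 1 connected region. The outline is a single polygon with 4 vertices. Extrusion per mm of travel: 0.4 × 0.24 / (π × 0.875²) = 0.039912. Accumulating E over each segment gives final E = 4.3903.

G0 X3.00 Y-3.00 Z19.44
G1 X29.00 Y-3.00 E1.0377
G1 X29.00 Y26.00 E2.1952
G1 X3.00 Y26.00 E3.2329
G1 X3.00 Y-3.00 E4.3903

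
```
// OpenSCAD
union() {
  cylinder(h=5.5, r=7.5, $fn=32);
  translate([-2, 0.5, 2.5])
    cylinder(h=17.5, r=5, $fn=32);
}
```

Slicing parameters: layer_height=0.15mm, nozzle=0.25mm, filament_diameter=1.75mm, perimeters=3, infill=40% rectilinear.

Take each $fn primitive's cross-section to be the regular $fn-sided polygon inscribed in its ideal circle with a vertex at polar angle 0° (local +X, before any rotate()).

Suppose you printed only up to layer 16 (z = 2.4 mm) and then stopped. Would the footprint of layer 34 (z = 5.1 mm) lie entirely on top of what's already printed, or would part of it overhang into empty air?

Compare the two slices. At z = 2.4: the r=7.5 cylinder gives a regular 32-gon of circumradius 7.5 (constant along its height) (area = (32/2)·7.500²·sin(360°/32) = 175.58 mm²); the cylinder at (-2, 0.5) is not intersected at this z (z outside [2.5, 20]); Taking the union: only the r=7.5 cylinder is present, so the union is just that shape — area = 175.58 mm². At z = 5.1: the r=7.5 cylinder contributes a regular 32-gon of circumradius 7.5 (area = (32/2)·7.500²·sin(360°/32) = 175.58 mm²); the r=5 cylinder at (-2, 0.5) contributes a regular 32-gon of circumradius 5 (area = (32/2)·5.000²·sin(360°/32) = 78.04 mm²); Taking the union: the r=5 cylinder at (-2, 0.5) lies entirely inside the r=7.5 cylinder, so the union is just the r=7.5 cylinder — area = 175.58 mm². Checking containment: the cross-section at z = 5.1 is a subset of the cross-section at z = 2.4.

entirely on top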